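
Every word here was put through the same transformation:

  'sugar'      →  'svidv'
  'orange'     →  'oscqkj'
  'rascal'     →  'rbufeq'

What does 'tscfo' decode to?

In sugar: s→s is +0, u→v is +1, g→i is +2, a→d is +3 — the shift increases by 1 each position. Letter i (0-indexed) is shifted by i+0, so successive shifts are 0, 1, 2, ….
Decoding tscfo: t−0=t, s−1=r, c−2=a, f−3=c, o−4=k.

track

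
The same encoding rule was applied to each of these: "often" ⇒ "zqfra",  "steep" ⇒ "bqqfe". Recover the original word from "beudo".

crisp

The output letters match the input read backwards, each shifted +12: often reversed is netfo. The word is reversed, then every letter is shifted forward by 12.
Decoding beudo: shift back: b−12=p, e−12=s, u−12=i, d−12=r, o−12=c → psirc; then reverse → crisp.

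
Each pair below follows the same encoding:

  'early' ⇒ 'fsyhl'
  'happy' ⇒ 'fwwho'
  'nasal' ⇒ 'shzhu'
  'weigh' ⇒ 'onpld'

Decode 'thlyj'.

cream

The output letters match the input read backwards, each shifted +7: early reversed is ylrae. Two steps: reverse the string, then apply a Caesar shift of +7.
Decoding thlyj: shift back: t−7=m, h−7=a, l−7=e, y−7=r, j−7=c → maerc; then reverse → cream.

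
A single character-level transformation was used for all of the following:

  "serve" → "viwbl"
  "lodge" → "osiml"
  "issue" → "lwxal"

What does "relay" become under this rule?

The shift increases by 1 at each position, starting from +3: 3, 4, 5, ….
Applying it to relay: r+3=u, e+4=i, l+5=q, a+6=g, y+7=f.

uiqgf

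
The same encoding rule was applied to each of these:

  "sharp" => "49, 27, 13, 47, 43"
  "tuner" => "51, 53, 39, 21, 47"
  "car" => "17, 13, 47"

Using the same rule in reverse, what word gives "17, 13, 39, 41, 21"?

s(#19)→49 and h(#8)→27: differences scale by 2, so n = 2·pos + 11. The formula is n = 2×(alphabet index, a=1) + 11.
Undoing it on 17, 13, 39, 41, 21: 17→(17−11)÷2=3=c, 13→(13−11)÷2=1=a, 39→(39−11)÷2=14=n, 41→(41−11)÷2=15=o, 21→(21−11)÷2=5=e.

canoe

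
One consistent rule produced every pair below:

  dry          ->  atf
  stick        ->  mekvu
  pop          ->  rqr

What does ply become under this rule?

anr

The output letters match the input read backwards, each shifted +2: dry reversed is yrd. Read the word backwards and shift each letter +2.
For ply: reverse → ylp; then shift: y+2=a, l+2=n, p+2=r.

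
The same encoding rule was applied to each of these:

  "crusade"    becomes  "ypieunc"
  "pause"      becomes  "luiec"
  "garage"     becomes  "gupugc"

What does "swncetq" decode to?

Each letter's alphabet position (a=0..z=25) is mapped through 15·x+20 mod 26 — an affine cipher.
Reversing it on swncetq: s(18)→7·(18−20)≡12=m; w(22)→7·(22−20)≡14=o; n(13)→7·(13−20)≡3=d; c(2)→7·(2−20)≡4=e; e(4)→7·(4−20)≡18=s; t(19)→7·(19−20)≡19=t; q(16)→7·(16−20)≡24=y (all mod 26).

modesty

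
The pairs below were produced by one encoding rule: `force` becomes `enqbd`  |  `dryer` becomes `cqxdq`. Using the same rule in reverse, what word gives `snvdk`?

towel

This is a Caesar cipher with shift 25.
Undoing it on snvdk: s−25=t, n−25=o, v−25=w, d−25=e, k−25=l.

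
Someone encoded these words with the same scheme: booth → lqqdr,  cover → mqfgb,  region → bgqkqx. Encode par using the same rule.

zcb

The shift depends on letter class: consonant b→l is +10, but vowel o→q is +2. The rule splits by letter class: vowels +2, consonants +10.
On par: p(cons)+10=z, a(vowel)+2=c, r(cons)+10=b.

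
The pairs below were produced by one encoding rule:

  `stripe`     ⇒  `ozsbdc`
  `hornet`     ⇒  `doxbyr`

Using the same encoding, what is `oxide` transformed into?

Two steps: reverse the string, then apply a Caesar shift of +10.
On oxide: reverse → edixo; then shift: e+10=o, d+10=n, i+10=s, x+10=h, o+10=y.

onshy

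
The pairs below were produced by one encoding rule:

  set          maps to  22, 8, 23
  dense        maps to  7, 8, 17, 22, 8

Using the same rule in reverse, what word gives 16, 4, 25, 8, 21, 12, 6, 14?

s is letter #19 and maps to 22: an offset of 3. The number is (letter's place in the alphabet, a=1) + 3.
Decoding 16, 4, 25, 8, 21, 12, 6, 14: 16→(16−3)÷1=13=m, 4→(4−3)÷1=1=a, 25→(25−3)÷1=22=v, 8→(8−3)÷1=5=e, 21→(21−3)÷1=18=r, 12→(12−3)÷1=9=i, 6→(6−3)÷1=3=c, 14→(14−3)÷1=11=k.

maverick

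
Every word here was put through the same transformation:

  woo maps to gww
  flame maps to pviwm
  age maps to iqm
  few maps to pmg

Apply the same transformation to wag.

The shift depends on letter class: consonant w→g is +10, but vowel o→w is +8. The rule splits by letter class: vowels +8, consonants +10.
For wag: w(cons)+10=g, a(vowel)+8=i, g(cons)+10=q.

giq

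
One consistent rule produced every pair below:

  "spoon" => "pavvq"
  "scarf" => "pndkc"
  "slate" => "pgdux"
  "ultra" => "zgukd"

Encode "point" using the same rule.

avrqu

s(18)→p(15) and p(15)→a(0) fit y≡5x+3 (mod 26); the inverse of 5 mod 26 is 21. Treating letters as 0–25, the rule is x ↦ 5x + 3 (mod 26).
Applying it to point: p(15)→5·15+3≡0=a; o(14)→5·14+3≡21=v; i(8)→5·8+3≡17=r; n(13)→5·13+3≡16=q; t(19)→5·19+3≡20=u (all mod 26).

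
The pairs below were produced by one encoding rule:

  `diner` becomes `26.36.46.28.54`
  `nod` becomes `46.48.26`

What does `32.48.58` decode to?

The formula is n = 2×(alphabet index, a=1) + 18.
Decoding 32.48.58: 32→(32−18)÷2=7=g, 48→(48−18)÷2=15=o, 58→(58−18)÷2=20=t.

got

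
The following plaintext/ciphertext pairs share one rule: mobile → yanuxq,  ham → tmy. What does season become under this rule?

eqmeaz

It's a constant shift of +12 (ROT12).
On season: s+12=e, e+12=q, a+12=m, s+12=e, o+12=a, n+12=z.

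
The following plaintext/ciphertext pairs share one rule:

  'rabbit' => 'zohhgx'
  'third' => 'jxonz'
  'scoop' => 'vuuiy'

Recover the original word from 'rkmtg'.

Read the word backwards and shift each letter +6.
Reversing it on rkmtg: shift back: r−6=l, k−6=e, m−6=g, t−6=n, g−6=a → legna; then reverse → angel.

angel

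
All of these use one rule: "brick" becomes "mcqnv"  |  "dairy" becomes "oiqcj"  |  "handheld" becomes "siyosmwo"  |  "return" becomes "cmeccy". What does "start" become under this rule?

deice

The shift depends on letter class: consonant b→m is +11, but vowel i→q is +8. The rule splits by letter class: vowels +8, consonants +11.
On start: s(cons)+11=d, t(cons)+11=e, a(vowel)+8=i, r(cons)+11=c, t(cons)+11=e.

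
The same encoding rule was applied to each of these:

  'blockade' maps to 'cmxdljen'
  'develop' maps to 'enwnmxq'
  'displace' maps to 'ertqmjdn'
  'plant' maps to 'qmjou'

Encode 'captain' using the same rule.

The shift depends on letter class: consonant b→c is +1, but vowel o→x is +9. Two shifts are in play — +9 for a/e/i/o/u, +1 for every other letter.
On captain: c(cons)+1=d, a(vowel)+9=j, p(cons)+1=q, t(cons)+1=u, a(vowel)+9=j, i(vowel)+9=r, n(cons)+1=o.

djqujro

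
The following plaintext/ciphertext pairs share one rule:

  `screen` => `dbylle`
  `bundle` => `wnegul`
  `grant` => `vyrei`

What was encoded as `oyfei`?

print

s(18)→d(3) and c(2)→b(1) fit y≡5x+17 (mod 26); the inverse of 5 mod 26 is 21. Treating letters as 0–25, the rule is x ↦ 5x + 17 (mod 26).
Reversing it on oyfei: o(14)→21·(14−17)≡15=p; y(24)→21·(24−17)≡17=r; f(5)→21·(5−17)≡8=i; e(4)→21·(4−17)≡13=n; i(8)→21·(8−17)≡19=t (all mod 26).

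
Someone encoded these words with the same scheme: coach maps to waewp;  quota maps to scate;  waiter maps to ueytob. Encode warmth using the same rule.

c(2)→w(22) and o(14)→a(0) fit y≡9x+4 (mod 26); the inverse of 9 mod 26 is 3. This is an affine cipher: with a=0,…,z=25, each position x becomes (9x+4) mod 26.
For warmth: w(22)→9·22+4≡20=u; a(0)→9·0+4≡4=e; r(17)→9·17+4≡1=b; m(12)→9·12+4≡8=i; t(19)→9·19+4≡19=t; h(7)→9·7+4≡15=p (all mod 26).

uebitp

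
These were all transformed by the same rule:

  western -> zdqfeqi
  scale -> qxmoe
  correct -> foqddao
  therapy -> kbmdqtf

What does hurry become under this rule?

The output letters match the input read backwards, each shifted +12: western reversed is nretsew. Read the word backwards and shift each letter +12.
On hurry: reverse → yrruh; then shift: y+12=k, r+12=d, r+12=d, u+12=g, h+12=t.

kddgt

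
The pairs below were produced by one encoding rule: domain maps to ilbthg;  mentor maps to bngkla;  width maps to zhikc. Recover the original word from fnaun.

serve

Each letter's alphabet position (a=0..z=25) is mapped through 5·x+19 mod 26 — an affine cipher.
Undoing it on fnaun: f(5)→21·(5−19)≡18=s; n(13)→21·(13−19)≡4=e; a(0)→21·(0−19)≡17=r; u(20)→21·(20−19)≡21=v; n(13)→21·(13−19)≡4=e (all mod 26).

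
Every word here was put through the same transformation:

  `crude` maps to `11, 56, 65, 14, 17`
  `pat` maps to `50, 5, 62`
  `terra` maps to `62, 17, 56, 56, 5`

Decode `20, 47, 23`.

fog

c(#3)→11 and r(#18)→56: differences scale by 3, so n = 3·pos + 2. The formula is n = 3×(alphabet index, a=1) + 2.
Undoing it on 20, 47, 23: 20→(20−2)÷3=6=f, 47→(47−2)÷3=15=o, 23→(23−2)÷3=7=g.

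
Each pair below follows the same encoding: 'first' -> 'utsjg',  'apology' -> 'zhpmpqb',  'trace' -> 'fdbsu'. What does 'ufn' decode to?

met

The output letters match the input read backwards, each shifted +1: first reversed is tsrif. Two steps: reverse the string, then apply a Caesar shift of +1.
Undoing it on ufn: shift back: u−1=t, f−1=e, n−1=m → tem; then reverse → met.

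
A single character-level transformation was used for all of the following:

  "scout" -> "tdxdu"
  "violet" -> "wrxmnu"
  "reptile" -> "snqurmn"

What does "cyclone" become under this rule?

dzdmxon

The shift depends on letter class: consonant s→t is +1, but vowel o→x is +9. Two shifts are in play — +9 for a/e/i/o/u, +1 for every other letter.
On cyclone: c(cons)+1=d, y(cons)+1=z, c(cons)+1=d, l(cons)+1=m, o(vowel)+9=x, n(cons)+1=o, e(vowel)+9=n.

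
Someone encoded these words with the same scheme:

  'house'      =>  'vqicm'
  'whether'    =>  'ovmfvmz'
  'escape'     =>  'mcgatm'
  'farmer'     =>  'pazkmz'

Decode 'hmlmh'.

h(7)→v(21) and o(14)→q(16) fit y≡3x+0 (mod 26); the inverse of 3 mod 26 is 9. Treating letters as 0–25, the rule is x ↦ 3x + 0 (mod 26).
Undoing it on hmlmh: h(7)→9·(7−0)≡11=l; m(12)→9·(12−0)≡4=e; l(11)→9·(11−0)≡21=v; m(12)→9·(12−0)≡4=e; h(7)→9·(7−0)≡11=l (all mod 26).

level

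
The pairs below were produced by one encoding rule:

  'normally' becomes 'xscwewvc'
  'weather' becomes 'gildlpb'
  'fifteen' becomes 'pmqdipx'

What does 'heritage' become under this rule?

A repeating key of period 3 is used — shifts +10, +4, +11 over and over.
Applying it to heritage: h+10=r, e+4=i, r+11=c, i+10=s, t+4=x, a+11=l, g+10=q, e+4=i.

ricsxlqi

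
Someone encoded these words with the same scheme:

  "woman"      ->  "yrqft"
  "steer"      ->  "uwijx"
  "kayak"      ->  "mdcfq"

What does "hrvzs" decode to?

Letter i (0-indexed) is shifted by i+2, so successive shifts are 2, 3, 4, ….
Reversing it on hrvzs: h−2=f, r−3=o, v−4=r, z−5=u, s−6=m.

forum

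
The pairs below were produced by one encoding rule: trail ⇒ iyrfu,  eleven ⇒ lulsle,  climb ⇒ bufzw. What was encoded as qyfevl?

fringe

This is an affine cipher: with a=0,…,z=25, each position x becomes (5x+17) mod 26.
Reversing it on qyfevl: q(16)→21·(16−17)≡5=f; y(24)→21·(24−17)≡17=r; f(5)→21·(5−17)≡8=i; e(4)→21·(4−17)≡13=n; v(21)→21·(21−17)≡6=g; l(11)→21·(11−17)≡4=e (all mod 26).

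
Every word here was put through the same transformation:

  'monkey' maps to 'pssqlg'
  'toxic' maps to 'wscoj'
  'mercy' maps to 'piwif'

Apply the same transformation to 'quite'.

tynzl

In monkey: m→p is +3, o→s is +4, n→s is +5, k→q is +6 — the shift increases by 1 each position. The shift increases by 1 at each position, starting from +3: 3, 4, 5, ….
On quite: q+3=t, u+4=y, i+5=n, t+6=z, e+7=l.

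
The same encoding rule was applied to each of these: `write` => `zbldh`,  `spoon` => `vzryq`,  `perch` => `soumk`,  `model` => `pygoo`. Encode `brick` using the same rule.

eblmn

Shifts by position in write: pos 0: w→z (+3), pos 1: r→b (+10), pos 2: i→l (+3), pos 3: t→d (+10) — repeating every 2. It's a Vigenère-style cipher with numeric key [3,10]: position i shifts by key[i mod 2].
On brick: b+3=e, r+10=b, i+3=l, c+10=m, k+3=n.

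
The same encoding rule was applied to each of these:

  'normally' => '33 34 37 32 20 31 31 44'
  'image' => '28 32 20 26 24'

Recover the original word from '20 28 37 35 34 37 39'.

airport

Letters become their 1-based position plus 19 (so a→20, b→21, …).
Decoding 20 28 37 35 34 37 39: 20→(20−19)÷1=1=a, 28→(28−19)÷1=9=i, 37→(37−19)÷1=18=r, 35→(35−19)÷1=16=p, 34→(34−19)÷1=15=o, 37→(37−19)÷1=18=r, 39→(39−19)÷1=20=t.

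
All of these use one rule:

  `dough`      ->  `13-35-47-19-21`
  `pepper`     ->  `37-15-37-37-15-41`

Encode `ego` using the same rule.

d(#4)→13 and o(#15)→35: differences scale by 2, so n = 2·pos + 5. Each letter becomes 2×(its alphabet position, a=1..z=26) + 5.
For ego: e=5→15, g=7→19, o=15→35.

15-19-35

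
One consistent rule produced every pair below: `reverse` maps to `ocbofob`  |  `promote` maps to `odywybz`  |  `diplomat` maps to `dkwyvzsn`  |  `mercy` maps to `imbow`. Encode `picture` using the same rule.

The output letters match the input read backwards, each shifted +10: reverse reversed is esrever. Read the word backwards and shift each letter +10.
For picture: reverse → erutcip; then shift: e+10=o, r+10=b, u+10=e, t+10=d, c+10=m, i+10=s, p+10=z.

obedmsz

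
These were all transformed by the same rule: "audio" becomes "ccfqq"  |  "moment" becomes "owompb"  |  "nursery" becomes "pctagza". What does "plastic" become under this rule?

rtcavqe

Shifts by position in audio: pos 0: a→c (+2), pos 1: u→c (+8), pos 2: d→f (+2), pos 3: i→q (+8) — repeating every 2. It's a Vigenère-style cipher with numeric key [2,8]: position i shifts by key[i mod 2].
On plastic: p+2=r, l+8=t, a+2=c, s+8=a, t+2=v, i+8=q, c+2=e.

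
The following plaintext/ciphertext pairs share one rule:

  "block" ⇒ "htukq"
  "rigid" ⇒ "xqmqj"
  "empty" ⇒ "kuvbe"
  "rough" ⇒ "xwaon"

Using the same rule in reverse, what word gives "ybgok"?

Shifts by position in block: pos 0: b→h (+6), pos 1: l→t (+8), pos 2: o→u (+6), pos 3: c→k (+8) — repeating every 2. It's a Vigenère-style cipher with numeric key [6,8]: position i shifts by key[i mod 2].
Decoding ybgok: y−6=s, b−8=t, g−6=a, o−8=g, k−6=e.

stage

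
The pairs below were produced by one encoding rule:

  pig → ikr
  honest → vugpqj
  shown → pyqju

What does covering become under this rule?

ipktgxqe

The output letters match the input read backwards, each shifted +2: pig reversed is gip. The word is reversed, then every letter is shifted forward by 2.
For covering: reverse → gnirevoc; then shift: g+2=i, n+2=p, i+2=k, r+2=t, e+2=g, v+2=x, o+2=q, c+2=e.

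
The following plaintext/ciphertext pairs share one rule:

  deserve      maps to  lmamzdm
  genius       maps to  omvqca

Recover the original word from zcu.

rum

Compare letters: d→l is +8, e→m is +8, s→a is +8 — a constant shift. It's a constant shift of +8 (ROT8).
Reversing it on zcu: z−8=r, c−8=u, u−8=m.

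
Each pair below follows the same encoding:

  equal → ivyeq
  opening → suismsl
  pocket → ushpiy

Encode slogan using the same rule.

xqsles

The shift depends on letter class: consonant q→v is +5, but vowel e→i is +4. The rule splits by letter class: vowels +4, consonants +5.
Applying it to slogan: s(cons)+5=x, l(cons)+5=q, o(vowel)+4=s, g(cons)+5=l, a(vowel)+4=e, n(cons)+5=s.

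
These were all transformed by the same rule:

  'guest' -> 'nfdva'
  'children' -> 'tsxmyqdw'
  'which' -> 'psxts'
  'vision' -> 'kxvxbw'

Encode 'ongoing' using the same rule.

bwnbxwn

g(6)→n(13) and u(20)→f(5) fit y≡5x+9 (mod 26); the inverse of 5 mod 26 is 21. Treating letters as 0–25, the rule is x ↦ 5x + 9 (mod 26).
On ongoing: o(14)→5·14+9≡1=b; n(13)→5·13+9≡22=w; g(6)→5·6+9≡13=n; o(14)→5·14+9≡1=b; i(8)→5·8+9≡23=x; n(13)→5·13+9≡22=w; g(6)→5·6+9≡13=n (all mod 26).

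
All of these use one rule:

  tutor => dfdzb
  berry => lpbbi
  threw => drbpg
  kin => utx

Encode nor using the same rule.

Two shifts are in play — +11 for a/e/i/o/u, +10 for every other letter.
For nor: n(cons)+10=x, o(vowel)+11=z, r(cons)+10=b.

xzb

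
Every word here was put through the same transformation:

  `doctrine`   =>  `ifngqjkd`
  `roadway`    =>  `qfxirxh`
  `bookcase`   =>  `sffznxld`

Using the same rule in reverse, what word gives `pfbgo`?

mouth

d(3)→i(8) and o(14)→f(5) fit y≡21x+23 (mod 26); the inverse of 21 mod 26 is 5. This is an affine cipher: with a=0,…,z=25, each position x becomes (21x+23) mod 26.
Decoding pfbgo: p(15)→5·(15−23)≡12=m; f(5)→5·(5−23)≡14=o; b(1)→5·(1−23)≡20=u; g(6)→5·(6−23)≡19=t; o(14)→5·(14−23)≡7=h (all mod 26).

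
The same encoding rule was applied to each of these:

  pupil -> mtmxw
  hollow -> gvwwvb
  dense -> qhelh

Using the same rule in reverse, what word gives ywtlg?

flush

p(15)→m(12) and u(20)→t(19) fit y≡17x+17 (mod 26); the inverse of 17 mod 26 is 23. This is an affine cipher: with a=0,…,z=25, each position x becomes (17x+17) mod 26.
Undoing it on ywtlg: y(24)→23·(24−17)≡5=f; w(22)→23·(22−17)≡11=l; t(19)→23·(19−17)≡20=u; l(11)→23·(11−17)≡18=s; g(6)→23·(6−17)≡7=h (all mod 26).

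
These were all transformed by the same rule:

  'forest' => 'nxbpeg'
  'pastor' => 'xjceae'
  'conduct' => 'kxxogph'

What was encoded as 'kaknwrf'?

In forest: f→n is +8, o→x is +9, r→b is +10, e→p is +11 — the shift increases by 1 each position. Each letter shifts forward by (position + 8), i.e. 8, 9, 10, … — the shift grows by one for each successive letter.
Undoing it on kaknwrf: k−8=c, a−9=r, k−10=a, n−11=c, w−12=k, r−13=e, f−14=r.

cracker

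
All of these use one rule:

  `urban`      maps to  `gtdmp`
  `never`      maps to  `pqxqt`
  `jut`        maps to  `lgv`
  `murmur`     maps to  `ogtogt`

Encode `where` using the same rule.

The shift depends on letter class: consonant r→t is +2, but vowel u→g is +12. Vowels shift forward by 12 and consonants shift forward by 2.
On where: w(cons)+2=y, h(cons)+2=j, e(vowel)+12=q, r(cons)+2=t, e(vowel)+12=q.

yjqtq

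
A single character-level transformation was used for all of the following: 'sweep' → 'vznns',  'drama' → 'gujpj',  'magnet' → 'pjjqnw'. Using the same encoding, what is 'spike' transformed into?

vsrnn

The shift depends on letter class: consonant s→v is +3, but vowel e→n is +9. Vowels shift forward by 9 and consonants shift forward by 3.
On spike: s(cons)+3=v, p(cons)+3=s, i(vowel)+9=r, k(cons)+3=n, e(vowel)+9=n.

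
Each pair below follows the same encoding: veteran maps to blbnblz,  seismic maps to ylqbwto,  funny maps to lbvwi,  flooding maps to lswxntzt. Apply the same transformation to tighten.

In veteran: v→b is +6, e→l is +7, t→b is +8, e→n is +9 — the shift increases by 1 each position. The shift increases by 1 at each position, starting from +6: 6, 7, 8, ….
On tighten: t+6=z, i+7=p, g+8=o, h+9=q, t+10=d, e+11=p, n+12=z.

zpoqdpz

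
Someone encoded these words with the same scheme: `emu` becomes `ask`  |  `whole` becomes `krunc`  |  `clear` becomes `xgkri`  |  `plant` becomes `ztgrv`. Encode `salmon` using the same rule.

Read the word backwards and shift each letter +6.
For salmon: reverse → nomlas; then shift: n+6=t, o+6=u, m+6=s, l+6=r, a+6=g, s+6=y.

tusrgy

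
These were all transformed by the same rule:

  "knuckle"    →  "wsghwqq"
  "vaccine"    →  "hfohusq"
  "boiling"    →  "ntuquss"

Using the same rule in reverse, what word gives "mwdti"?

Shifts by position in knuckle: pos 0: k→w (+12), pos 1: n→s (+5), pos 2: u→g (+12), pos 3: c→h (+5) — repeating every 2. It's a Vigenère-style cipher with numeric key [12,5]: position i shifts by key[i mod 2].
Decoding mwdti: m−12=a, w−5=r, d−12=r, t−5=o, i−12=w.

arrow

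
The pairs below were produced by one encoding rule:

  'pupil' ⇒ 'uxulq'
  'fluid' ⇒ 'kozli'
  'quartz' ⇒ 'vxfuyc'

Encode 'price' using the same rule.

Shifts by position in pupil: pos 0: p→u (+5), pos 1: u→x (+3), pos 2: p→u (+5), pos 3: i→l (+3) — repeating every 2. A repeating key of period 2 is used — shifts +5, +3 over and over.
On price: p+5=u, r+3=u, i+5=n, c+3=f, e+5=j.

uunfj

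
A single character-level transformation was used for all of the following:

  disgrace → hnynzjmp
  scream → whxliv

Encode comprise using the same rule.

In disgrace: d→h is +4, i→n is +5, s→y is +6, g→n is +7 — the shift increases by 1 each position. Letter i (0-indexed) is shifted by i+4, so successive shifts are 4, 5, 6, ….
Applying it to comprise: c+4=g, o+5=t, m+6=s, p+7=w, r+8=z, i+9=r, s+10=c, e+11=p.

gtswzrcp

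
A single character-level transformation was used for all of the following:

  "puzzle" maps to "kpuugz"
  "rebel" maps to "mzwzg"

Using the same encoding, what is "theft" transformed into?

Compare letters: p→k is +21, u→p is +21, z→u is +21 — a constant shift. Every letter moves 21 places later in the alphabet, wrapping around z→a.
On theft: t+21=o, h+21=c, e+21=z, f+21=a, t+21=o.

oczao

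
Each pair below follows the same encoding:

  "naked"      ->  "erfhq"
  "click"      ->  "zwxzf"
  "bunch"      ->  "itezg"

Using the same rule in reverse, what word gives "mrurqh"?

parade

n(13)→e(4) and a(0)→r(17) fit y≡17x+17 (mod 26); the inverse of 17 mod 26 is 23. Each letter's alphabet position (a=0..z=25) is mapped through 17·x+17 mod 26 — an affine cipher.
Reversing it on mrurqh: m(12)→23·(12−17)≡15=p; r(17)→23·(17−17)≡0=a; u(20)→23·(20−17)≡17=r; r(17)→23·(17−17)≡0=a; q(16)→23·(16−17)≡3=d; h(7)→23·(7−17)≡4=e (all mod 26).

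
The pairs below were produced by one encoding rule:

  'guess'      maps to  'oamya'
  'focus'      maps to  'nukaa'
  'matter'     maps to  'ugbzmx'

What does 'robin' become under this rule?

Shifts by position in guess: pos 0: g→o (+8), pos 1: u→a (+6), pos 2: e→m (+8), pos 3: s→y (+6) — repeating every 2. A repeating key of period 2 is used — shifts +8, +6 over and over.
Applying it to robin: r+8=z, o+6=u, b+8=j, i+6=o, n+8=v.

zujov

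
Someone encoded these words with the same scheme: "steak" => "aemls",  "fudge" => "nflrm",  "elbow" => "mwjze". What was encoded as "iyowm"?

Shifts by position in steak: pos 0: s→a (+8), pos 1: t→e (+11), pos 2: e→m (+8), pos 3: a→l (+11) — repeating every 2. It's a Vigenère-style cipher with numeric key [8,11]: position i shifts by key[i mod 2].
Reversing it on iyowm: i−8=a, y−11=n, o−8=g, w−11=l, m−8=e.

angle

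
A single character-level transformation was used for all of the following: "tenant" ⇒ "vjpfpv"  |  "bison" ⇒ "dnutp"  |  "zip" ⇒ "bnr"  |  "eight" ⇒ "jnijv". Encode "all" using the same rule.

fnn

The shift depends on letter class: consonant t→v is +2, but vowel e→j is +5. The rule splits by letter class: vowels +5, consonants +2.
Applying it to all: a(vowel)+5=f, l(cons)+2=n, l(cons)+2=n.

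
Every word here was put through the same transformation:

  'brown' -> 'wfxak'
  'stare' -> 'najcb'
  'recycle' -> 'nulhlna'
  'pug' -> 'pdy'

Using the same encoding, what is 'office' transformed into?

The word is reversed, then every letter is shifted forward by 9.
Applying it to office: reverse → eciffo; then shift: e+9=n, c+9=l, i+9=r, f+9=o, f+9=o, o+9=x.

nlroox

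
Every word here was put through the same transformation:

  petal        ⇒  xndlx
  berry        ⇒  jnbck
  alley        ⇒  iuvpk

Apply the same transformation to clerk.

kuocw

In petal: p→x is +8, e→n is +9, t→d is +10, a→l is +11 — the shift increases by 1 each position. Each letter shifts forward by (position + 8), i.e. 8, 9, 10, … — the shift grows by one for each successive letter.
On clerk: c+8=k, l+9=u, e+10=o, r+11=c, k+12=w.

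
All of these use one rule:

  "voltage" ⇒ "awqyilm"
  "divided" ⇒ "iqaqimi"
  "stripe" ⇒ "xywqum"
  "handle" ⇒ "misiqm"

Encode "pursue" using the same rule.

The shift depends on letter class: consonant v→a is +5, but vowel o→w is +8. Two shifts are in play — +8 for a/e/i/o/u, +5 for every other letter.
For pursue: p(cons)+5=u, u(vowel)+8=c, r(cons)+5=w, s(cons)+5=x, u(vowel)+8=c, e(vowel)+8=m.

ucwxcm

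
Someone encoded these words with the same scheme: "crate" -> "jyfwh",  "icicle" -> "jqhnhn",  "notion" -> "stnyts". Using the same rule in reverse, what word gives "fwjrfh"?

camera

The output letters match the input read backwards, each shifted +5: crate reversed is etarc. Two steps: reverse the string, then apply a Caesar shift of +5.
Undoing it on fwjrfh: shift back: f−5=a, w−5=r, j−5=e, r−5=m, f−5=a, h−5=c → aremac; then reverse → camera.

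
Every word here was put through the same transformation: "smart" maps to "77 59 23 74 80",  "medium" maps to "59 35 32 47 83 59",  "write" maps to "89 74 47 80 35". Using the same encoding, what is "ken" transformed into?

53 35 62

The formula is n = 3×(alphabet index, a=1) + 20.
Applying it to ken: k=11→53, e=5→35, n=14→62.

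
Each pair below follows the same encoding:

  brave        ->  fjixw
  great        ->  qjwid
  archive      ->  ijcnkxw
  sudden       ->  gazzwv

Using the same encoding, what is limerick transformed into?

Treating letters as 0–25, the rule is x ↦ 23x + 8 (mod 26).
For limerick: l(11)→23·11+8≡1=b; i(8)→23·8+8≡10=k; m(12)→23·12+8≡24=y; e(4)→23·4+8≡22=w; r(17)→23·17+8≡9=j; i(8)→23·8+8≡10=k; c(2)→23·2+8≡2=c; k(10)→23·10+8≡4=e (all mod 26).

bkywjkce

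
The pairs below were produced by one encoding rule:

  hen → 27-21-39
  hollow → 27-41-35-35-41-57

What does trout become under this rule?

51-47-41-53-51

h(#8)→27 and e(#5)→21: differences scale by 2, so n = 2·pos + 11. The formula is n = 2×(alphabet index, a=1) + 11.
Applying it to trout: t=20→51, r=18→47, o=15→41, u=21→53, t=20→51.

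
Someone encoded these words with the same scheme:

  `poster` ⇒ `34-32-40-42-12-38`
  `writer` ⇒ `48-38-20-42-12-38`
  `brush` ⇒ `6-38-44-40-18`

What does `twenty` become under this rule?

p(#16)→34 and o(#15)→32: differences scale by 2, so n = 2·pos + 2. The formula is n = 2×(alphabet index, a=1) + 2.
Applying it to twenty: t=20→42, w=23→48, e=5→12, n=14→30, t=20→42, y=25→52.

42-48-12-30-42-52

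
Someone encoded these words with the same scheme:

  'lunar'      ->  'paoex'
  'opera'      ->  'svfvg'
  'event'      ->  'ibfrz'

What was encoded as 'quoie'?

money

Shifts by position in lunar: pos 0: l→p (+4), pos 1: u→a (+6), pos 2: n→o (+1), pos 3: a→e (+4), pos 4: r→x (+6) — repeating every 3. The shifts repeat in a cycle of length 3: positions 0,1,… shift by +4, +6, +1, then the pattern repeats.
Decoding quoie: q−4=m, u−6=o, o−1=n, i−4=e, e−6=y.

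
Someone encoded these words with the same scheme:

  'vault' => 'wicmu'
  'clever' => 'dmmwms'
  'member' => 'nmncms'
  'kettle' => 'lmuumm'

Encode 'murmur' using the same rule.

ncsncs

The shift depends on letter class: consonant v→w is +1, but vowel a→i is +8. Two shifts are in play — +8 for a/e/i/o/u, +1 for every other letter.
For murmur: m(cons)+1=n, u(vowel)+8=c, r(cons)+1=s, m(cons)+1=n, u(vowel)+8=c, r(cons)+1=s.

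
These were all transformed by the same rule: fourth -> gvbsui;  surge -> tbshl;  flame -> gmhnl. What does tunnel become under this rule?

uboolm

The shift depends on letter class: consonant f→g is +1, but vowel o→v is +7. Two shifts are in play — +7 for a/e/i/o/u, +1 for every other letter.
For tunnel: t(cons)+1=u, u(vowel)+7=b, n(cons)+1=o, n(cons)+1=o, e(vowel)+7=l, l(cons)+1=m.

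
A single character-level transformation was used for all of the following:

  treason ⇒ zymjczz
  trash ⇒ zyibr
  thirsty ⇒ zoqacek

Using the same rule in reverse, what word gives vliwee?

peanut

Letter i (0-indexed) is shifted by i+6, so successive shifts are 6, 7, 8, ….
Reversing it on vliwee: v−6=p, l−7=e, i−8=a, w−9=n, e−10=u, e−11=t.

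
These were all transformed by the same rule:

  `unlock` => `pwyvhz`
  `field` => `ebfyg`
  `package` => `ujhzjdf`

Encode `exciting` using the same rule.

This is an affine cipher: with a=0,…,z=25, each position x becomes (25x+9) mod 26.
Applying it to exciting: e(4)→25·4+9≡5=f; x(23)→25·23+9≡12=m; c(2)→25·2+9≡7=h; i(8)→25·8+9≡1=b; t(19)→25·19+9≡16=q; i(8)→25·8+9≡1=b; n(13)→25·13+9≡22=w; g(6)→25·6+9≡3=d (all mod 26).

fmhbqbwd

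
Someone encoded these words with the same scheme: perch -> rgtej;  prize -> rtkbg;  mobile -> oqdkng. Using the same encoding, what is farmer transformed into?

hctogt

Compare letters: p→r is +2, e→g is +2, r→t is +2 — a constant shift. This is a Caesar cipher with shift 2.
For farmer: f+2=h, a+2=c, r+2=t, m+2=o, e+2=g, r+2=t.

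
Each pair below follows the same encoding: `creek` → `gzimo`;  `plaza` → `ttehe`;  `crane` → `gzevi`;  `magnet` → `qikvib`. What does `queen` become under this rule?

Shifts by position in creek: pos 0: c→g (+4), pos 1: r→z (+8), pos 2: e→i (+4), pos 3: e→m (+8) — repeating every 2. A repeating key of period 2 is used — shifts +4, +8 over and over.
Applying it to queen: q+4=u, u+8=c, e+4=i, e+8=m, n+4=r.

ucimr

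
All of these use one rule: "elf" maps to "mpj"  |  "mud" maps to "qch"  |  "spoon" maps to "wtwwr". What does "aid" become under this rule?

The shift depends on letter class: consonant l→p is +4, but vowel e→m is +8. Two shifts are in play — +8 for a/e/i/o/u, +4 for every other letter.
Applying it to aid: a(vowel)+8=i, i(vowel)+8=q, d(cons)+4=h.

iqh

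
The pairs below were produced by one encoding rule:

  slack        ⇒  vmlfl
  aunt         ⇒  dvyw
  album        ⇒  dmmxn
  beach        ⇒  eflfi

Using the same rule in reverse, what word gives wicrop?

throne

Shifts by position in slack: pos 0: s→v (+3), pos 1: l→m (+1), pos 2: a→l (+11), pos 3: c→f (+3), pos 4: k→l (+1) — repeating every 3. The shifts repeat in a cycle of length 3: positions 0,1,… shift by +3, +1, +11, then the pattern repeats.
Reversing it on wicrop: w−3=t, i−1=h, c−11=r, r−3=o, o−1=n, p−11=e.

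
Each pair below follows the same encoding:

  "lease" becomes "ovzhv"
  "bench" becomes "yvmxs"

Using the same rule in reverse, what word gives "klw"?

Letters are reflected about the middle of the alphabet (position → 25−position): Atbash.
Undoing it on klw: k↔p, l↔o, w↔d.

pod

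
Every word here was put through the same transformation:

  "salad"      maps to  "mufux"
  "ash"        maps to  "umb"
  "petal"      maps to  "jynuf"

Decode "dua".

jag

Compare letters: s→m is +20, a→u is +20, l→f is +20 — a constant shift. It's a constant shift of +20 (ROT20).
Reversing it on dua: d−20=j, u−20=a, a−20=g.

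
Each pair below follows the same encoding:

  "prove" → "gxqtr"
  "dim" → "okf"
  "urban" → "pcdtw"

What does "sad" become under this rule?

Read the word backwards and shift each letter +2.
Applying it to sad: reverse → das; then shift: d+2=f, a+2=c, s+2=u.

fcu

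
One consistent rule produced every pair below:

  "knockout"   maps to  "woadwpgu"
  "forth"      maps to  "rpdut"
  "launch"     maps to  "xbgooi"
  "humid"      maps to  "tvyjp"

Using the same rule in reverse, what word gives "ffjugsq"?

texture

Shifts by position in knockout: pos 0: k→w (+12), pos 1: n→o (+1), pos 2: o→a (+12), pos 3: c→d (+1) — repeating every 2. It's a Vigenère-style cipher with numeric key [12,1]: position i shifts by key[i mod 2].
Decoding ffjugsq: f−12=t, f−1=e, j−12=x, u−1=t, g−12=u, s−1=r, q−12=e.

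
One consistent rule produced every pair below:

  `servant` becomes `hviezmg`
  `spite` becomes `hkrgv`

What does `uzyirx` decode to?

Each pair mirrors across the alphabet (s↔h, e↔v, r↔i): positions sum to 25. Each letter is replaced by its mirror in the alphabet: a↔z, b↔y, c↔x, and so on (the Atbash cipher).
Reversing it on uzyirx: u↔f, z↔a, y↔b, i↔r, r↔i, x↔c.

fabric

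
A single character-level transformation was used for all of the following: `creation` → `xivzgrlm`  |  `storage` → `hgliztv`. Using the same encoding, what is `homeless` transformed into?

slnvovhh

Each pair mirrors across the alphabet (c↔x, r↔i, e↔v): positions sum to 25. This is the alphabet-reversal cipher (Atbash): a becomes z, b becomes y, etc.
For homeless: h↔s, o↔l, m↔n, e↔v, l↔o, e↔v, s↔h, s↔h.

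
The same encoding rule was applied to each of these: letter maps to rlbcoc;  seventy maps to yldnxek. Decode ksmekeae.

elevator

The shift increases by 1 at each position, starting from +6: 6, 7, 8, ….
Decoding ksmekeae: k−6=e, s−7=l, m−8=e, e−9=v, k−10=a, e−11=t, a−12=o, e−13=r.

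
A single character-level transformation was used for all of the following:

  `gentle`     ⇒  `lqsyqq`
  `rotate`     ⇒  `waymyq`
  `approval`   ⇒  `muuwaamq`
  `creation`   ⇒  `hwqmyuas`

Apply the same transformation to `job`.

The rule splits by letter class: vowels +12, consonants +5.
For job: j(cons)+5=o, o(vowel)+12=a, b(cons)+5=g.

oag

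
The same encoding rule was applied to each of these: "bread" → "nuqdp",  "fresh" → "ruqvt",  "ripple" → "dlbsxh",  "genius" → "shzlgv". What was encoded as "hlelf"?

visit

Shifts by position in bread: pos 0: b→n (+12), pos 1: r→u (+3), pos 2: e→q (+12), pos 3: a→d (+3) — repeating every 2. It's a Vigenère-style cipher with numeric key [12,3]: position i shifts by key[i mod 2].
Decoding hlelf: h−12=v, l−3=i, e−12=s, l−3=i, f−12=t.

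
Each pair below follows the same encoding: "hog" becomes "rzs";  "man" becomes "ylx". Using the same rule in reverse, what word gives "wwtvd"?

skill

The output letters match the input read backwards, each shifted +11: hog reversed is goh. Two steps: reverse the string, then apply a Caesar shift of +11.
Decoding wwtvd: shift back: w−11=l, w−11=l, t−11=i, v−11=k, d−11=s → lliks; then reverse → skill.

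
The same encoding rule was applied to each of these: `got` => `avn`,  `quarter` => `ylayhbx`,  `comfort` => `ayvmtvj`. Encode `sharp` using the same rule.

wyhoz

The output letters match the input read backwards, each shifted +7: got reversed is tog. Two steps: reverse the string, then apply a Caesar shift of +7.
For sharp: reverse → prahs; then shift: p+7=w, r+7=y, a+7=h, h+7=o, s+7=z.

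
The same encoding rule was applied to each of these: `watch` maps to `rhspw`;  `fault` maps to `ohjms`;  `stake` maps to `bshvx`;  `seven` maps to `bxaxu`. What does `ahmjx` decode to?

value

This is an affine cipher: with a=0,…,z=25, each position x becomes (17x+7) mod 26.
Undoing it on ahmjx: a(0)→23·(0−7)≡21=v; h(7)→23·(7−7)≡0=a; m(12)→23·(12−7)≡11=l; j(9)→23·(9−7)≡20=u; x(23)→23·(23−7)≡4=e (all mod 26).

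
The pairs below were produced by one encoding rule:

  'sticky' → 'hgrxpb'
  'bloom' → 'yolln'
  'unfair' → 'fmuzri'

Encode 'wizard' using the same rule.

draziw

Each pair mirrors across the alphabet (s↔h, t↔g, i↔r): positions sum to 25. Letters are reflected about the middle of the alphabet (position → 25−position): Atbash.
For wizard: w↔d, i↔r, z↔a, a↔z, r↔i, d↔w.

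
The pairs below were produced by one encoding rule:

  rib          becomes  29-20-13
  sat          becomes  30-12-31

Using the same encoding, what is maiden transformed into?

24-12-20-15-16-25

r is letter #18 and maps to 29: an offset of 11. Letters become their 1-based position plus 11 (so a→12, b→13, …).
On maiden: m=13→24, a=1→12, i=9→20, d=4→15, e=5→16, n=14→25.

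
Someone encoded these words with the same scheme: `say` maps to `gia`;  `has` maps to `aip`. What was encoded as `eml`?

dew

The output letters match the input read backwards, each shifted +8: say reversed is yas. Two steps: reverse the string, then apply a Caesar shift of +8.
Decoding eml: shift back: e−8=w, m−8=e, l−8=d → wed; then reverse → dew.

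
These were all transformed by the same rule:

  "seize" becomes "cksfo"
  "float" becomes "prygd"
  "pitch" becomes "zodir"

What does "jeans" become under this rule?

Shifts by position in seize: pos 0: s→c (+10), pos 1: e→k (+6), pos 2: i→s (+10), pos 3: z→f (+6) — repeating every 2. A repeating key of period 2 is used — shifts +10, +6 over and over.
On jeans: j+10=t, e+6=k, a+10=k, n+6=t, s+10=c.

tkktc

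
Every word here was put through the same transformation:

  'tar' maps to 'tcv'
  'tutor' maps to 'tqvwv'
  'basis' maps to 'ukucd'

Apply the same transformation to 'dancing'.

The output letters match the input read backwards, each shifted +2: tar reversed is rat. Read the word backwards and shift each letter +2.
For dancing: reverse → gnicnad; then shift: g+2=i, n+2=p, i+2=k, c+2=e, n+2=p, a+2=c, d+2=f.

ipkepcf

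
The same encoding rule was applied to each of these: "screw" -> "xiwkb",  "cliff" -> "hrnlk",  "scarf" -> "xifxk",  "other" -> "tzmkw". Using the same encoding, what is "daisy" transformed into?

It's a Vigenère-style cipher with numeric key [5,6]: position i shifts by key[i mod 2].
Applying it to daisy: d+5=i, a+6=g, i+5=n, s+6=y, y+5=d.

ignyd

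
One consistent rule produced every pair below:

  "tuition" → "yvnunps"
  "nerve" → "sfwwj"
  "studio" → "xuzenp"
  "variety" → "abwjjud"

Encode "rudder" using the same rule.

wviejs

Shifts by position in tuition: pos 0: t→y (+5), pos 1: u→v (+1), pos 2: i→n (+5), pos 3: t→u (+1) — repeating every 2. The shifts repeat in a cycle of length 2: positions 0,1,… shift by +5, +1, then the pattern repeats.
On rudder: r+5=w, u+1=v, d+5=i, d+1=e, e+5=j, r+1=s.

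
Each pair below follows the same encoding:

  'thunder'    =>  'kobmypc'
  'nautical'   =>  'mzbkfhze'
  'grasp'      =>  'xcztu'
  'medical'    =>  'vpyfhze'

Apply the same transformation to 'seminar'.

tpvfmzc

t(19)→k(10) and h(7)→o(14) fit y≡17x+25 (mod 26); the inverse of 17 mod 26 is 23. Treating letters as 0–25, the rule is x ↦ 17x + 25 (mod 26).
Applying it to seminar: s(18)→17·18+25≡19=t; e(4)→17·4+25≡15=p; m(12)→17·12+25≡21=v; i(8)→17·8+25≡5=f; n(13)→17·13+25≡12=m; a(0)→17·0+25≡25=z; r(17)→17·17+25≡2=c (all mod 26).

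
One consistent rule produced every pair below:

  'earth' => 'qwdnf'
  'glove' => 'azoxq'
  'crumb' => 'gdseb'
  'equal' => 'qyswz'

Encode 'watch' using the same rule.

Each letter's alphabet position (a=0..z=25) is mapped through 5·x+22 mod 26 — an affine cipher.
On watch: w(22)→5·22+22≡2=c; a(0)→5·0+22≡22=w; t(19)→5·19+22≡13=n; c(2)→5·2+22≡6=g; h(7)→5·7+22≡5=f (all mod 26).

cwngf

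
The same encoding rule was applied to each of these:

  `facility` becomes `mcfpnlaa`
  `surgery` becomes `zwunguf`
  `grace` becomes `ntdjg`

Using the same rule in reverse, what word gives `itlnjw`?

bright

Shifts by position in facility: pos 0: f→m (+7), pos 1: a→c (+2), pos 2: c→f (+3), pos 3: i→p (+7), pos 4: l→n (+2), pos 5: i→l (+3) — repeating every 3. The shifts repeat in a cycle of length 3: positions 0,1,… shift by +7, +2, +3, then the pattern repeats.
Decoding itlnjw: i−7=b, t−2=r, l−3=i, n−7=g, j−2=h, w−3=t.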